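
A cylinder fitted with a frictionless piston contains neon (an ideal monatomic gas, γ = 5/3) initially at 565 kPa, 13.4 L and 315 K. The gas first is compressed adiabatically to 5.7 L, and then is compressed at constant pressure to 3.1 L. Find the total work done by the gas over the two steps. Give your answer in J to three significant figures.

Step 1 (adiabatic): W = (P₁V₁ − P₂V₂)/(γ−1) = (7571 − 13386)/0.667 = -8722 J.
After step 1: P = 2348 kPa, V = 5.7 L, T = 556.9 K.
Step 2 (isobaric): W = PΔV = (2348 kPa)(3.1 − 5.7 L) = -6106 J.
W_total = -8722 − 6106 = -14828 J.

W_total ≈ -14800 J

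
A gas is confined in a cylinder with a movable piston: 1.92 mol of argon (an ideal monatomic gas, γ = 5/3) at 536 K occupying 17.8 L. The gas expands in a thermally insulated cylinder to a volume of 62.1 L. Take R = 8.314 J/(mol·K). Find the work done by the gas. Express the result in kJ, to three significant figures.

W ≈ 7.25 kJ

Adiabatic: TV^(γ−1) = const with γ = 5/3.
T₂ = T₁ (V₁/V₂)^(γ−1) = 536 × (17.8/62.1)^0.667 = 536 × 0.4347 = 233 K.
W_by = nCᵥ(T₁ − T₂) = (1.92)(12.47)(536 − 233) = 7255 J.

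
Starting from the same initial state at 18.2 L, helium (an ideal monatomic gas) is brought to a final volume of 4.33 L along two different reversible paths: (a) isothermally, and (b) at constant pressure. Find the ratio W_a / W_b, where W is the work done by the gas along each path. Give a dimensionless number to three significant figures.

W_a / W_b ≈ 1.88

Path (a) isothermal: W = P₁V₁ ln(V₂/V₁) → W_a/(P₁V₁) = -1.436.
Path (b) isobaric: W = P₁(V₂ − V₁) → W_b/(P₁V₁) = -0.7621.
W_a / W_b = -1.436 / -0.7621 = 1.884.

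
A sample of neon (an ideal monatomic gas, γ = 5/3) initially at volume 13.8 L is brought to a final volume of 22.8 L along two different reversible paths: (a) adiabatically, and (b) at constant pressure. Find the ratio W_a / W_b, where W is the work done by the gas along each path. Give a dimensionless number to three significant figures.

W_a / W_b ≈ 0.654

Path (a) adiabatic: W = P₁V₁(1 − (V₁/V₂)^(γ−1))/(γ−1) → W_a/(P₁V₁) = 0.4267.
Path (b) isobaric: W = P₁(V₂ − V₁) → W_b/(P₁V₁) = 0.6522.
W_a / W_b = 0.4267 / 0.6522 = 0.6543.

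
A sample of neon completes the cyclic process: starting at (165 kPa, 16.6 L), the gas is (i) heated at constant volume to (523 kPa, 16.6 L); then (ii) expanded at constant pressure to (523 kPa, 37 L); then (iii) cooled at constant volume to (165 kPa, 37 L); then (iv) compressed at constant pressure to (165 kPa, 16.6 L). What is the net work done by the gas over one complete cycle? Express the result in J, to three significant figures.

W_net ≈ 7300 J

Constant-volume legs do no work.
W(ii) = (523)(37 − 16.6) = 10669 J; W(iv) = (165)(16.6 − 37) = -3366 J.
W_net = 10669 − 3366 = 7303 J (the clockwise enclosed area).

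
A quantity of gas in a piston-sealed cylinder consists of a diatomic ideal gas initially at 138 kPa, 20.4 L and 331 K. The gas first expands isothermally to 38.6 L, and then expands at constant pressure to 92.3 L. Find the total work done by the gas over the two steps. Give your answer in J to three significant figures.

W_total ≈ 5710 J

Step 1 (isothermal): W = P₁V₁ ln(V₂/V₁) = (2815) ln(38.6/20.4) = 1795 J.
After step 1: P = 72.93 kPa, V = 38.6 L, T = 331 K.
Step 2 (isobaric): W = PΔV = (72.93 kPa)(92.3 − 38.6 L) = 3916 J.
W_total = 1795 + 3916 = 5712 J.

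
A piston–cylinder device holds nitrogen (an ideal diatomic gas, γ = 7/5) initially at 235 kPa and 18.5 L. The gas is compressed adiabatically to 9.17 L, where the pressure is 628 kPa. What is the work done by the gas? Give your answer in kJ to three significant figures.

W ≈ -3.53 kJ

Adiabatic: W = (P₁V₁ − P₂V₂)/(γ − 1) with γ = 7/5.
P₁V₁ = 4348 J, P₂V₂ = 5759 J.
W = (4348 − 5759) / 0.4 = -3528 J.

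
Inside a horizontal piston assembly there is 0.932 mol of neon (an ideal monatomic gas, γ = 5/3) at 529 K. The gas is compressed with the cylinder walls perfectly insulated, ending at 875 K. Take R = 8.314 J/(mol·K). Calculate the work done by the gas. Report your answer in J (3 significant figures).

W ≈ -4020 J

Adiabatic ⇒ Q = 0, so W_by = −ΔU = nCᵥ(T₁ − T₂).
Cᵥ = 3R/2 = 12.47 J/(mol·K).
W = (0.932)(12.47)(529 − 875) = -4022 J.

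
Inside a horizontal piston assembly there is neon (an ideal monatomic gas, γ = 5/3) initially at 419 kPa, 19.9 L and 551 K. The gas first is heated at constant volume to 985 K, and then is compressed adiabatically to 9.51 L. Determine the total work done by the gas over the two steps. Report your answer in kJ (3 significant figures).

Step 1 (isochoric): W = 0 (constant volume).
After step 1: P = 749 kPa (V unchanged).
Step 2 (adiabatic): W = (P₁V₁ − P₂V₂)/(γ−1) = (14906 − 24386)/0.667 = -14220 J.
W_total = 0 − 14220 = -14220 J.

W_total ≈ -14.2 kJ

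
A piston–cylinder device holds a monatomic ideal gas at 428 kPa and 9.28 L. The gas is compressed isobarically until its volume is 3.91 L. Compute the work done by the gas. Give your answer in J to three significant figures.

W ≈ -2300 J

Isobaric: W = P ΔV.
W = (428 kPa)(3.91 − 9.28 L) = (428)(-5.37) = -2298 J.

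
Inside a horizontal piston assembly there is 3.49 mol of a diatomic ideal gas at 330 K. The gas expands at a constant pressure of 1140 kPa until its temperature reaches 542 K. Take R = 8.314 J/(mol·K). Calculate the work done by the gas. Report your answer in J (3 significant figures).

Isobaric: W = P ΔV = nR ΔT.
W = (3.49)(8.314)(542 − 330) = 6151 J.

W ≈ 6150 J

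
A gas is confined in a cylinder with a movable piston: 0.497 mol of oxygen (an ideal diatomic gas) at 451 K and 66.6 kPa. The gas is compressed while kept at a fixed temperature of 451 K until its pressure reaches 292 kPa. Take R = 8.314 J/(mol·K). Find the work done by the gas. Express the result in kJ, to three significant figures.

W ≈ -2.75 kJ

Isothermal process: W = nRT ln(V₂/V₁) = nRT ln(P₁/P₂).
W = (0.497)(8.314)(451) × ln(66.6/292)
  = 1864 × ln(0.2281) = 1864 × -1.478
W_by_gas = -2754 J.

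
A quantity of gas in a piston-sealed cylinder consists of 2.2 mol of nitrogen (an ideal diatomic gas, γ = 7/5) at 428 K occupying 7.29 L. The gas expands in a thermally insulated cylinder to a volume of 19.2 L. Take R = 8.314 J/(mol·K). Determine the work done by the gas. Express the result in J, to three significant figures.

Adiabatic: TV^(γ−1) = const with γ = 7/5.
T₂ = T₁ (V₁/V₂)^(γ−1) = 428 × (7.29/19.2)^0.4 = 428 × 0.6788 = 290.5 K.
W_by = nCᵥ(T₁ − T₂) = (2.2)(20.79)(428 − 290.5) = 6285 J.

W ≈ 6290 J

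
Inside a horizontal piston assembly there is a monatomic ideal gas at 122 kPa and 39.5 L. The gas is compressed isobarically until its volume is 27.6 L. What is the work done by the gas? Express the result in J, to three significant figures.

Isobaric: W = P ΔV.
W = (122 kPa)(27.6 − 39.5 L) = (122)(-11.9) = -1452 J.

W ≈ -1450 J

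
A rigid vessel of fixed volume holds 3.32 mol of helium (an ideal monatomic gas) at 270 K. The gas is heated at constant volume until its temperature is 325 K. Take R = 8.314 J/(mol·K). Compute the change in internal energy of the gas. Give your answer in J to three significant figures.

Constant volume ⇒ W = 0, so Q = ΔU = nCᵥΔT with Cᵥ = 3R/2 = 12.47 J/(mol·K).
ΔU = (3.32)(12.47)(325 − 270) = 2277 J.

ΔU ≈ 2280 J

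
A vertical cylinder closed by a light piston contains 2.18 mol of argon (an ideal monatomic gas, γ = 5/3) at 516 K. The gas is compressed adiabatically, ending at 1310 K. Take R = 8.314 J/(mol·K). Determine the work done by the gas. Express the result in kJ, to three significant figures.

W ≈ -21.6 kJ

Adiabatic ⇒ Q = 0, so W_by = −ΔU = nCᵥ(T₁ − T₂).
Cᵥ = 3R/2 = 12.47 J/(mol·K).
W = (2.18)(12.47)(516 − 1310) = -21586 J.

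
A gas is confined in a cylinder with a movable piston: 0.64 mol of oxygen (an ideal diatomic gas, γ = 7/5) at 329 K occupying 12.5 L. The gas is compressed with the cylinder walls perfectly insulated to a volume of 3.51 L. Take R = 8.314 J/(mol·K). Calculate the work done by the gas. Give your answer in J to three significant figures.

Adiabatic: TV^(γ−1) = const with γ = 7/5.
T₂ = T₁ (V₁/V₂)^(γ−1) = 329 × (12.5/3.51)^0.4 = 329 × 1.662 = 546.8 K.
W_by = nCᵥ(T₁ − T₂) = (0.64)(20.79)(329 − 546.8) = -2897 J.

W ≈ -2900 J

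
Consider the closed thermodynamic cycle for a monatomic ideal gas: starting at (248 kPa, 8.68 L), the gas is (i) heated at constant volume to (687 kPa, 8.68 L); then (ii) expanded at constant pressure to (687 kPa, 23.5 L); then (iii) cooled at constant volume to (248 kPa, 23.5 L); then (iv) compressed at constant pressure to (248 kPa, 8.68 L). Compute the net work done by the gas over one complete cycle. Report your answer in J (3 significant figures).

Constant-volume legs do no work.
W(ii) = (687)(23.5 − 8.68) = 10181 J; W(iv) = (248)(8.68 − 23.5) = -3675 J.
W_net = 10181 − 3675 = 6506 J (the clockwise enclosed area).

W_net ≈ 6510 J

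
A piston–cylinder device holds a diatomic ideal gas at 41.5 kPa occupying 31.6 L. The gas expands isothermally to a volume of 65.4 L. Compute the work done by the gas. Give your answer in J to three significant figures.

W ≈ 954 J

Isothermal: W = nRT ln(V₂/V₁) = P₁V₁ ln(V₂/V₁).
P₁V₁ = (41.5 kPa)(31.6 L) = 1311 J.
W = 1311 × ln(65.4/31.6) = 1311 × 0.7274
W_by_gas = 953.9 J.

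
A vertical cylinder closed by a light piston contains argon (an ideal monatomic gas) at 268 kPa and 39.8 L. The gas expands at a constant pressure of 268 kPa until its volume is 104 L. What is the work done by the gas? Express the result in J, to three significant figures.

Isobaric: W = P ΔV.
W = (268 kPa)(104 − 39.8 L) = (268)(64.2) = 17206 J.

W ≈ 17200 J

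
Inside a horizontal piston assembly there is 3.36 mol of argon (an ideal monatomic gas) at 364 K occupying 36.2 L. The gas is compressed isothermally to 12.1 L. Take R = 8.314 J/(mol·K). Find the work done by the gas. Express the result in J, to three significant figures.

W ≈ -11100 J

Isothermal: W = nRT ln(V₂/V₁).
W = (3.36)(8.314)(364) × ln(12.1/36.2)
  = 10168 × -1.096
W_by_gas = -11143 J.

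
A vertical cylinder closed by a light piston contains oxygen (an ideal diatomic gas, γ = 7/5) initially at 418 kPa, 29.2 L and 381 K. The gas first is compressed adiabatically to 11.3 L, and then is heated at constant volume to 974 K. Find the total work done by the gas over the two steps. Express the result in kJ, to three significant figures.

Step 1 (adiabatic): W = (P₁V₁ − P₂V₂)/(γ−1) = (12206 − 17844)/0.4 = -14095 J.
Step 2 (isochoric): W = 0 (constant volume).
W_total = -14095 + 0 = -14095 J.

W_total ≈ -14.1 kJ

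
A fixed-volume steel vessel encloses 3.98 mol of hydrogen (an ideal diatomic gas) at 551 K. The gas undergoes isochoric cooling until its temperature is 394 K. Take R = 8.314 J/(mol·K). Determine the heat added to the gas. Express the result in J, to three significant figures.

Constant volume ⇒ W = 0, so Q = ΔU = nCᵥΔT with Cᵥ = 5R/2 = 20.79 J/(mol·K).
ΔU = (3.98)(20.79)(394 − 551) = -12988 J.

Q ≈ -13000 J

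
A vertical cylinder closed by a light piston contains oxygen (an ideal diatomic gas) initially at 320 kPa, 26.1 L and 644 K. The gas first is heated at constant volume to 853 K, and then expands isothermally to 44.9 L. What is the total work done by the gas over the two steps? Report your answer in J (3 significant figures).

W_total ≈ 6000 J

Step 1 (isochoric): W = 0 (constant volume).
After step 1: P = 423.9 kPa (V unchanged).
Step 2 (isothermal): W = P₁V₁ ln(V₂/V₁) = (11063) ln(44.9/26.1) = 6001 J.
W_total = 0 + 6001 = 6001 J.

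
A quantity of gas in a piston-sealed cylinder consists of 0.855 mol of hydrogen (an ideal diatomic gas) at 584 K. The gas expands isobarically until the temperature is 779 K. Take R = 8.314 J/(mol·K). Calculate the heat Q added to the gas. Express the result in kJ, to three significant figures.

Isobaric: W = nRΔT = (0.855)(8.314)(195) = 1386 J.
ΔU = nCᵥΔT with Cᵥ = 5R/2: ΔU = (0.855)(20.79)(195) = 3465 J.
Q = ΔU + W = 3465 + 1386 = 4852 J.

Q ≈ 4.85 kJ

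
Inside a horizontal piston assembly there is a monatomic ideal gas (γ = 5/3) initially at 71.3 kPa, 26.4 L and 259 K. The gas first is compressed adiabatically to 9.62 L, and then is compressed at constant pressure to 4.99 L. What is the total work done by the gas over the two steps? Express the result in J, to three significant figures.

W_total ≈ -4490 J

Step 1 (adiabatic): W = (P₁V₁ − P₂V₂)/(γ−1) = (1882 − 3690)/0.667 = -2711 J.
After step 1: P = 383.5 kPa, V = 9.62 L, T = 507.7 K.
Step 2 (isobaric): W = PΔV = (383.5 kPa)(4.99 − 9.62 L) = -1776 J.
W_total = -2711 − 1776 = -4487 J.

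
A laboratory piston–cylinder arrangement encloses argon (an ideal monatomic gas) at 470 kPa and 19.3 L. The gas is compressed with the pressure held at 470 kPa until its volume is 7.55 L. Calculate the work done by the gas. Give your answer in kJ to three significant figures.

W ≈ -5.52 kJ

Isobaric: W = P ΔV.
W = (470 kPa)(7.55 − 19.3 L) = (470)(-11.75) = -5522 J.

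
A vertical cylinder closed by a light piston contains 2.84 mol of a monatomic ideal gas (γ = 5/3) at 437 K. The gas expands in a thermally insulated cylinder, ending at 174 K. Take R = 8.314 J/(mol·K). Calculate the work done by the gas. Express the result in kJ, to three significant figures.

W ≈ 9.31 kJ

Adiabatic ⇒ Q = 0, so W_by = −ΔU = nCᵥ(T₁ − T₂).
Cᵥ = 3R/2 = 12.47 J/(mol·K).
W = (2.84)(12.47)(437 − 174) = 9315 J.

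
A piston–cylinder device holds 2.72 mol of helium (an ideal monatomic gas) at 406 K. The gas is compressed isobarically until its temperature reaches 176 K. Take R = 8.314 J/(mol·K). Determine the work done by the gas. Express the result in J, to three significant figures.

Isobaric: W = P ΔV = nR ΔT.
W = (2.72)(8.314)(176 − 406) = -5201 J.

W ≈ -5200 J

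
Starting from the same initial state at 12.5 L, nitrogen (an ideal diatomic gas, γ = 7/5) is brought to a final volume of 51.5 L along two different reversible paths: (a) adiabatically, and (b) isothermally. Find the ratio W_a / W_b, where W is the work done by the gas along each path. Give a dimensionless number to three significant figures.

Path (a) adiabatic: W = P₁V₁(1 − (V₁/V₂)^(γ−1))/(γ−1) → W_a/(P₁V₁) = 1.081.
Path (b) isothermal: W = P₁V₁ ln(V₂/V₁) → W_b/(P₁V₁) = 1.416.
W_a / W_b = 1.081 / 1.416 = 0.7635.

W_a / W_b ≈ 0.764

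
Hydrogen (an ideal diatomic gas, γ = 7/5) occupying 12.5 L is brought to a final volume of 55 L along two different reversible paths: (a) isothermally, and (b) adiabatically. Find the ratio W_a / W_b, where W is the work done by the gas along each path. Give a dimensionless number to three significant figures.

W_a / W_b ≈ 1.33

Path (a) isothermal: W = P₁V₁ ln(V₂/V₁) → W_a/(P₁V₁) = 1.482.
Path (b) adiabatic: W = P₁V₁(1 − (V₁/V₂)^(γ−1))/(γ−1) → W_b/(P₁V₁) = 1.118.
W_a / W_b = 1.482 / 1.118 = 1.325.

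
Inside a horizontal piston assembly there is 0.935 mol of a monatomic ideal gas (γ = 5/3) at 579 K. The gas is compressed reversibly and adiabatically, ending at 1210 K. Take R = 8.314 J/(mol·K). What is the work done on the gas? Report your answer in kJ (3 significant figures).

Adiabatic ⇒ Q = 0, so W_by = −ΔU = nCᵥ(T₁ − T₂).
Cᵥ = 3R/2 = 12.47 J/(mol·K).
W = (0.935)(12.47)(579 − 1210) = -7358 J.
Work on gas = −W_by = 7358 J.

W ≈ 7.36 kJ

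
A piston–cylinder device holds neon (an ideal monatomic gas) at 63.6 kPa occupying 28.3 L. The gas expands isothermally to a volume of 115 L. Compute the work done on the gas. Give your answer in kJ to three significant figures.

Isothermal: W = nRT ln(V₂/V₁) = P₁V₁ ln(V₂/V₁).
P₁V₁ = (63.6 kPa)(28.3 L) = 1800 J.
W = 1800 × ln(115/28.3) = 1800 × 1.402
W_by_gas = 2524 J; work on gas = −W_by = -2524 J.

W ≈ -2.52 kJ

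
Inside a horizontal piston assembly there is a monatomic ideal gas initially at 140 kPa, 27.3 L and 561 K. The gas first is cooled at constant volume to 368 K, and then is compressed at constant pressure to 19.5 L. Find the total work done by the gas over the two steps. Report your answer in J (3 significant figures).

W_total ≈ -716 J

Step 1 (isochoric): W = 0 (constant volume).
After step 1: P = 91.84 kPa (V unchanged).
Step 2 (isobaric): W = PΔV = (91.84 kPa)(19.5 − 27.3 L) = -716.3 J.
W_total = 0 − 716.3 = -716.3 J.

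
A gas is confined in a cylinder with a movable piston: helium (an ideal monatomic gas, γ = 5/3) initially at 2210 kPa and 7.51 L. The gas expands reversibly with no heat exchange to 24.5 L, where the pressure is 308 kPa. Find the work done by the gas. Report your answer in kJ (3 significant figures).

W ≈ 13.6 kJ

Adiabatic: W = (P₁V₁ − P₂V₂)/(γ − 1) with γ = 5/3.
P₁V₁ = 16597 J, P₂V₂ = 7546 J.
W = (16597 − 7546) / 0.6667 = 13577 J.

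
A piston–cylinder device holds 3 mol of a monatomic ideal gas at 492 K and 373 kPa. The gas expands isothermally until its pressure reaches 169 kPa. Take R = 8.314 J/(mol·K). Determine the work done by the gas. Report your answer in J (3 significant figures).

Isothermal process: W = nRT ln(V₂/V₁) = nRT ln(P₁/P₂).
W = (3)(8.314)(492) × ln(373/169)
  = 12271 × ln(2.207) = 12271 × 0.7917
W_by_gas = 9715 J.

W ≈ 9720 J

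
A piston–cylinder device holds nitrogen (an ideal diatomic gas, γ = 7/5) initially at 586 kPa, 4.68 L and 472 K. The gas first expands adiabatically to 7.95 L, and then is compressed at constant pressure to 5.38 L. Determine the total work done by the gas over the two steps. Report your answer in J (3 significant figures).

W_total ≈ 592 J

Step 1 (adiabatic): W = (P₁V₁ − P₂V₂)/(γ−1) = (2742 − 2219)/0.4 = 1309 J.
After step 1: P = 279.1 kPa, V = 7.95 L, T = 381.9 K.
Step 2 (isobaric): W = PΔV = (279.1 kPa)(5.38 − 7.95 L) = -717.2 J.
W_total = 1309 − 717.2 = 592.3 J.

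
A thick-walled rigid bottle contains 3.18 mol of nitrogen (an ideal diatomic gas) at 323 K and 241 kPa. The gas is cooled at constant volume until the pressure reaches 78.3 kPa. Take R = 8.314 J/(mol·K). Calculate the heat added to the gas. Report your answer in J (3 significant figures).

Constant volume ⇒ W = 0, so Q = ΔU = nCᵥΔT with Cᵥ = 5R/2 = 20.79 J/(mol·K).
At constant V, T₂/T₁ = P₂/P₁ ⇒ ΔT = T₁(P₂/P₁ − 1) = 323·(78.3/241 − 1) = -218.1 K.
ΔU = (3.18)(20.79)(-218.1) = -14413 J.

Q ≈ -14400 J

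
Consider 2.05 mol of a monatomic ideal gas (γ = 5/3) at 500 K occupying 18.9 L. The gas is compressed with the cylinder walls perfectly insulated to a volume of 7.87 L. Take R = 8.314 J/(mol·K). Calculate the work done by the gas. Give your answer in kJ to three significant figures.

Adiabatic: TV^(γ−1) = const with γ = 5/3.
T₂ = T₁ (V₁/V₂)^(γ−1) = 500 × (18.9/7.87)^0.667 = 500 × 1.793 = 896.7 K.
W_by = nCᵥ(T₁ − T₂) = (2.05)(12.47)(500 − 896.7) = -10141 J.

W ≈ -10.1 kJ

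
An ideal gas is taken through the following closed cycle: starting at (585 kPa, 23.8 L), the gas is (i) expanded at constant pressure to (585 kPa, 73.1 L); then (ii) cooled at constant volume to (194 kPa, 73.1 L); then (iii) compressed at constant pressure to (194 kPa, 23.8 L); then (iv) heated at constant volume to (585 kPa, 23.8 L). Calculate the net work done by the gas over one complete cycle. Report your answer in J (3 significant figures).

W_net ≈ 19300 J

Constant-volume legs do no work.
W(i) = (585)(73.1 − 23.8) = 28840 J; W(iii) = (194)(23.8 − 73.1) = -9564 J.
W_net = 28840 − 9564 = 19276 J (the clockwise enclosed area).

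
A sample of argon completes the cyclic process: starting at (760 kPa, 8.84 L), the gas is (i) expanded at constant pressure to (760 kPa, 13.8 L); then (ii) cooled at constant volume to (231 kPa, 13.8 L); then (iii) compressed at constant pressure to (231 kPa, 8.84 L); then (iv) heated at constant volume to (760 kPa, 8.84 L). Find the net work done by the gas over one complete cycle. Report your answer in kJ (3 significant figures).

Constant-volume legs do no work.
W(i) = (760)(13.8 − 8.84) = 3770 J; W(iii) = (231)(8.84 − 13.8) = -1146 J.
W_net = 3770 − 1146 = 2624 J (the clockwise enclosed area).

W_net ≈ 2.62 kJ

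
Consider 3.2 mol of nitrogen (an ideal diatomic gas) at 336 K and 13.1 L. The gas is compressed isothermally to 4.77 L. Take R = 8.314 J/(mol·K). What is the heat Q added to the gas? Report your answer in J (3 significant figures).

Q ≈ -9030 J

Isothermal ⇒ ΔU = 0, so Q = W = nRT ln(V₂/V₁).
Q = (3.2)(8.314)(336) ln(4.77/13.1) = 8939 × -1.01 = -9031 J.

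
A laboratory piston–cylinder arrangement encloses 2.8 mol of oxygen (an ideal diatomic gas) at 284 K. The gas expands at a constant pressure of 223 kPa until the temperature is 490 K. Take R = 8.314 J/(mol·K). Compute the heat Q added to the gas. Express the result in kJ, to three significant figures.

Q ≈ 16.8 kJ

Isobaric: W = nRΔT = (2.8)(8.314)(206) = 4796 J.
ΔU = nCᵥΔT with Cᵥ = 5R/2: ΔU = (2.8)(20.79)(206) = 11989 J.
Q = ΔU + W = 11989 + 4796 = 16784 J.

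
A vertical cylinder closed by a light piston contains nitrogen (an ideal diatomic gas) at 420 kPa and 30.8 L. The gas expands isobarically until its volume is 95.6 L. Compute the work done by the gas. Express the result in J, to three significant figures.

W ≈ 27200 J

Isobaric: W = P ΔV.
W = (420 kPa)(95.6 − 30.8 L) = (420)(64.8) = 27216 J.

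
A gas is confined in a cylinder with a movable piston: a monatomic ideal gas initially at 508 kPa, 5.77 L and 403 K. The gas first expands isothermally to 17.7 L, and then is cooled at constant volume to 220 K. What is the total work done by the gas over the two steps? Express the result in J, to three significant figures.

Step 1 (isothermal): W = P₁V₁ ln(V₂/V₁) = (2931) ln(17.7/5.77) = 3286 J.
Step 2 (isochoric): W = 0 (constant volume).
W_total = 3286 + 0 = 3286 J.

W_total ≈ 3290 J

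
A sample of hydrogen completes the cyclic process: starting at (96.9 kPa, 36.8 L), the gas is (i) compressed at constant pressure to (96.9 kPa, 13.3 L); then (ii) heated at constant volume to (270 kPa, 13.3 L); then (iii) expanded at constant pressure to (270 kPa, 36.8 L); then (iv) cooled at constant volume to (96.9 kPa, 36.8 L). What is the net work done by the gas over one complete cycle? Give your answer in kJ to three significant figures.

W_net ≈ 4.07 kJ

Constant-volume legs do no work.
W(i) = (96.9)(13.3 − 36.8) = -2277 J; W(iii) = (270)(36.8 − 13.3) = 6345 J.
W_net = -2277 + 6345 = 4068 J (the clockwise enclosed area).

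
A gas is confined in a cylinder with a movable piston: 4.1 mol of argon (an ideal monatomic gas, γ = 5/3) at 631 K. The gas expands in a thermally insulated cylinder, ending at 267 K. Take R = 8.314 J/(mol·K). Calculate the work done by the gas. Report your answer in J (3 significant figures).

Adiabatic ⇒ Q = 0, so W_by = −ΔU = nCᵥ(T₁ − T₂).
Cᵥ = 3R/2 = 12.47 J/(mol·K).
W = (4.1)(12.47)(631 − 267) = 18612 J.

W ≈ 18600 J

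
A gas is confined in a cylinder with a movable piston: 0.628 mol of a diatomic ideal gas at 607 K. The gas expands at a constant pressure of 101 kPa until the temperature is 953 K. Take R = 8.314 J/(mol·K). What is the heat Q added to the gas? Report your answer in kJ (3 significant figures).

Q ≈ 6.32 kJ

Isobaric: W = nRΔT = (0.628)(8.314)(346) = 1807 J.
ΔU = nCᵥΔT with Cᵥ = 5R/2: ΔU = (0.628)(20.79)(346) = 4516 J.
Q = ΔU + W = 4516 + 1807 = 6323 J.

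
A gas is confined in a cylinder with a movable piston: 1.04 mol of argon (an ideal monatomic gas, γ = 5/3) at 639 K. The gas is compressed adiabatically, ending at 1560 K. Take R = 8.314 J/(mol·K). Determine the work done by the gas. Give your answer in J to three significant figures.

W ≈ -11900 J

Adiabatic ⇒ Q = 0, so W_by = −ΔU = nCᵥ(T₁ − T₂).
Cᵥ = 3R/2 = 12.47 J/(mol·K).
W = (1.04)(12.47)(639 − 1560) = -11945 J.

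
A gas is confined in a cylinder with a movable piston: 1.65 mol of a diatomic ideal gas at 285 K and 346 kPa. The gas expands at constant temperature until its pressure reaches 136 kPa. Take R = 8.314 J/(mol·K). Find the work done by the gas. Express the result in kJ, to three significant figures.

W ≈ 3.65 kJ

Isothermal process: W = nRT ln(V₂/V₁) = nRT ln(P₁/P₂).
W = (1.65)(8.314)(285) × ln(346/136)
  = 3910 × ln(2.544) = 3910 × 0.9338
W_by_gas = 3651 J.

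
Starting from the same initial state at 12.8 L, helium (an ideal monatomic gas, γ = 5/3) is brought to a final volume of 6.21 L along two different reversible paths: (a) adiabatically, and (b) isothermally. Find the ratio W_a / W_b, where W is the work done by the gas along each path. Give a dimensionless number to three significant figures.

Path (a) adiabatic: W = P₁V₁(1 − (V₁/V₂)^(γ−1))/(γ−1) → W_a/(P₁V₁) = -0.9294.
Path (b) isothermal: W = P₁V₁ ln(V₂/V₁) → W_b/(P₁V₁) = -0.7233.
W_a / W_b = -0.9294 / -0.7233 = 1.285.

W_a / W_b ≈ 1.29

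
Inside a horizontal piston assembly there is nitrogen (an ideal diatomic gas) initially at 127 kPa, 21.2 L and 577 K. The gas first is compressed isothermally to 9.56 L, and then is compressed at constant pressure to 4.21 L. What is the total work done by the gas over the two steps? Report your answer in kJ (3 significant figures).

W_total ≈ -3.65 kJ

Step 1 (isothermal): W = P₁V₁ ln(V₂/V₁) = (2692) ln(9.56/21.2) = -2144 J.
After step 1: P = 281.6 kPa, V = 9.56 L, T = 577 K.
Step 2 (isobaric): W = PΔV = (281.6 kPa)(4.21 − 9.56 L) = -1507 J.
W_total = -2144 − 1507 = -3651 J.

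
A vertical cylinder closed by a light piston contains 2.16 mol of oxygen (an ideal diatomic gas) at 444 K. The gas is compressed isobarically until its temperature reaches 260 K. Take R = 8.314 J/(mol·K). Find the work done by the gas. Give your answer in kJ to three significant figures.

Isobaric: W = P ΔV = nR ΔT.
W = (2.16)(8.314)(260 − 444) = -3304 J.

W ≈ -3.30 kJ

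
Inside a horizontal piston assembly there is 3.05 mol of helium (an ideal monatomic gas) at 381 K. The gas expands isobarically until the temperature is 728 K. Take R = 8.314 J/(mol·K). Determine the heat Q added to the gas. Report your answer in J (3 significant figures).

Isobaric: W = nRΔT = (3.05)(8.314)(347) = 8799 J.
ΔU = nCᵥΔT with Cᵥ = 3R/2: ΔU = (3.05)(12.47)(347) = 13199 J.
Q = ΔU + W = 13199 + 8799 = 21998 J.

Q ≈ 22000 J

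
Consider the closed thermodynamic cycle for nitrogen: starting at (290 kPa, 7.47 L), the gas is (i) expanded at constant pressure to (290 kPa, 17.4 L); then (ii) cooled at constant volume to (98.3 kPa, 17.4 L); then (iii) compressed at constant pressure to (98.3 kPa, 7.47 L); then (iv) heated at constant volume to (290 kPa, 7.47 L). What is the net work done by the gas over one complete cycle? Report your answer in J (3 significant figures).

Constant-volume legs do no work.
W(i) = (290)(17.4 − 7.47) = 2880 J; W(iii) = (98.3)(7.47 − 17.4) = -976.1 J.
W_net = 2880 − 976.1 = 1904 J (the clockwise enclosed area).

W_net ≈ 1900 J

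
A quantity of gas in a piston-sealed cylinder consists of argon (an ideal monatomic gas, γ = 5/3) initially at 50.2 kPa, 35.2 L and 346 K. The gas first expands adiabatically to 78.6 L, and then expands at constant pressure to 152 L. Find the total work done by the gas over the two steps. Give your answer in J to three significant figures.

Step 1 (adiabatic): W = (P₁V₁ − P₂V₂)/(γ−1) = (1767 − 1034)/0.667 = 1099 J.
After step 1: P = 13.16 kPa, V = 78.6 L, T = 202.5 K.
Step 2 (isobaric): W = PΔV = (13.16 kPa)(152 − 78.6 L) = 965.9 J.
W_total = 1099 + 965.9 = 2065 J.

W_total ≈ 2060 J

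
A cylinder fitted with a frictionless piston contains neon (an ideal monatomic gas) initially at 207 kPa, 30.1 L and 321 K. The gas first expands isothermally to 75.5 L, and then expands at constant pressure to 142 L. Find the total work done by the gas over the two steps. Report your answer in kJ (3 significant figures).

Step 1 (isothermal): W = P₁V₁ ln(V₂/V₁) = (6231) ln(75.5/30.1) = 5730 J.
After step 1: P = 82.53 kPa, V = 75.5 L, T = 321 K.
Step 2 (isobaric): W = PΔV = (82.53 kPa)(142 − 75.5 L) = 5488 J.
W_total = 5730 + 5488 = 11218 J.

W_total ≈ 11.2 kJ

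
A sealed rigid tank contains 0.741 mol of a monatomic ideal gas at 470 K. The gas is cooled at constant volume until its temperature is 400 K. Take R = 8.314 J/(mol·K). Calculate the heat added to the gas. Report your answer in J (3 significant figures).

Constant volume ⇒ W = 0, so Q = ΔU = nCᵥΔT with Cᵥ = 3R/2 = 12.47 J/(mol·K).
ΔU = (0.741)(12.47)(400 − 470) = -646.9 J.

Q ≈ -647 J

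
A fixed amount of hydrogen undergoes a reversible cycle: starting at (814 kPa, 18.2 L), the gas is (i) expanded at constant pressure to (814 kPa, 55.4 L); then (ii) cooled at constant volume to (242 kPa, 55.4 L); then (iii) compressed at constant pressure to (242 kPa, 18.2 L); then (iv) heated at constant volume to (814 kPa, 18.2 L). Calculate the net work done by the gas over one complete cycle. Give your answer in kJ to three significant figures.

Constant-volume legs do no work.
W(i) = (814)(55.4 − 18.2) = 30281 J; W(iii) = (242)(18.2 − 55.4) = -9002 J.
W_net = 30281 − 9002 = 21278 J (the clockwise enclosed area).

W_net ≈ 21.3 kJ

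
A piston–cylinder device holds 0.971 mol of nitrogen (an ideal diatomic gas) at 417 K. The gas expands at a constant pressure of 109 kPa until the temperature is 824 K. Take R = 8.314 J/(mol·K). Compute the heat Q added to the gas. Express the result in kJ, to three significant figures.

Isobaric: W = nRΔT = (0.971)(8.314)(407) = 3286 J.
ΔU = nCᵥΔT with Cᵥ = 5R/2: ΔU = (0.971)(20.79)(407) = 8214 J.
Q = ΔU + W = 8214 + 3286 = 11500 J.

Q ≈ 11.5 kJ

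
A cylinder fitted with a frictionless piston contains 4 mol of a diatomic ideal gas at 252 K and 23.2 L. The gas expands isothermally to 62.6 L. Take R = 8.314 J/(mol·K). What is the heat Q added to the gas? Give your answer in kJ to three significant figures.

Q ≈ 8.32 kJ

Isothermal ⇒ ΔU = 0, so Q = W = nRT ln(V₂/V₁).
Q = (4)(8.314)(252) ln(62.6/23.2) = 8381 × 0.9926 = 8319 J.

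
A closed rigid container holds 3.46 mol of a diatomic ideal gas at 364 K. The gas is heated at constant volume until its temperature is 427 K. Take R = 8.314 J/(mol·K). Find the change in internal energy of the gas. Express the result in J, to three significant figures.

ΔU ≈ 4530 J

Constant volume ⇒ W = 0, so Q = ΔU = nCᵥΔT with Cᵥ = 5R/2 = 20.79 J/(mol·K).
ΔU = (3.46)(20.79)(427 − 364) = 4531 J.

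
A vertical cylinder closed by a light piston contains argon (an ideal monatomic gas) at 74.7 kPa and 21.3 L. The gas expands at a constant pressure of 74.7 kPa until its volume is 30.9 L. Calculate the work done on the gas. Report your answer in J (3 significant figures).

W ≈ -717 J

Isobaric: W = P ΔV.
W = (74.7 kPa)(30.9 − 21.3 L) = (74.7)(9.6) = 717.1 J.
Work on gas = −W_by = -717.1 J.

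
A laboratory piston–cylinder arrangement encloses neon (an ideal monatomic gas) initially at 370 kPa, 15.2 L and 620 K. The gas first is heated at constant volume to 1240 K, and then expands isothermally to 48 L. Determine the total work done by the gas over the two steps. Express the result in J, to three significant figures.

Step 1 (isochoric): W = 0 (constant volume).
After step 1: P = 740 kPa (V unchanged).
Step 2 (isothermal): W = P₁V₁ ln(V₂/V₁) = (11248) ln(48/15.2) = 12934 J.
W_total = 0 + 12934 = 12934 J.

W_total ≈ 12900 J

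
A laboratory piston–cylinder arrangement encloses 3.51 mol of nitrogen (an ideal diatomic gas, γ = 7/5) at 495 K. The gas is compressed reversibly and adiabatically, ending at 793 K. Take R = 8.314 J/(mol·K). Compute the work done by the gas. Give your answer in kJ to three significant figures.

Adiabatic ⇒ Q = 0, so W_by = −ΔU = nCᵥ(T₁ − T₂).
Cᵥ = 5R/2 = 20.79 J/(mol·K).
W = (3.51)(20.79)(495 − 793) = -21741 J.

W ≈ -21.7 kJ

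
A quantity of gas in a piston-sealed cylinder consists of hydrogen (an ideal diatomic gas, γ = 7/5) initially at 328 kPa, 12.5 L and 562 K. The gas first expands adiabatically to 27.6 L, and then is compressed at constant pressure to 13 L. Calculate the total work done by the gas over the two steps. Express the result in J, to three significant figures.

W_total ≈ 1200 J

Step 1 (adiabatic): W = (P₁V₁ − P₂V₂)/(γ−1) = (4100 − 2987)/0.4 = 2783 J.
After step 1: P = 108.2 kPa, V = 27.6 L, T = 409.4 K.
Step 2 (isobaric): W = PΔV = (108.2 kPa)(13 − 27.6 L) = -1580 J.
W_total = 2783 − 1580 = 1203 J.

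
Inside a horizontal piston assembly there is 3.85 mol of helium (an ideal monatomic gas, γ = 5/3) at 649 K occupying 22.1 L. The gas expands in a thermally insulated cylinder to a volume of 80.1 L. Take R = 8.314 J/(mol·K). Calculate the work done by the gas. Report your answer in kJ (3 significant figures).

Adiabatic: TV^(γ−1) = const with γ = 5/3.
T₂ = T₁ (V₁/V₂)^(γ−1) = 649 × (22.1/80.1)^0.667 = 649 × 0.4238 = 275.1 K.
W_by = nCᵥ(T₁ − T₂) = (3.85)(12.47)(649 − 275.1) = 17954 J.

W ≈ 18.0 kJ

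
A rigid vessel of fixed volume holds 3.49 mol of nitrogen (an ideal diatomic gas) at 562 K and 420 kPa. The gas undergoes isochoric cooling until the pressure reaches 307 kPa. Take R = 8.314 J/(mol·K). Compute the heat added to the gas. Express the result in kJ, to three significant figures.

Q ≈ -11.0 kJ

Constant volume ⇒ W = 0, so Q = ΔU = nCᵥΔT with Cᵥ = 5R/2 = 20.79 J/(mol·K).
At constant V, T₂/T₁ = P₂/P₁ ⇒ ΔT = T₁(P₂/P₁ − 1) = 562·(307/420 − 1) = -151.2 K.
ΔU = (3.49)(20.79)(-151.2) = -10968 J.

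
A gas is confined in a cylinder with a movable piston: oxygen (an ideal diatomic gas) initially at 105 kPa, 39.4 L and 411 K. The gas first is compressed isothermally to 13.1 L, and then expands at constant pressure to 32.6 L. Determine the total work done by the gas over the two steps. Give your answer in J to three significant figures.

W_total ≈ 1600 J

Step 1 (isothermal): W = P₁V₁ ln(V₂/V₁) = (4137) ln(13.1/39.4) = -4555 J.
After step 1: P = 315.8 kPa, V = 13.1 L, T = 411 K.
Step 2 (isobaric): W = PΔV = (315.8 kPa)(32.6 − 13.1 L) = 6158 J.
W_total = -4555 + 6158 = 1603 J.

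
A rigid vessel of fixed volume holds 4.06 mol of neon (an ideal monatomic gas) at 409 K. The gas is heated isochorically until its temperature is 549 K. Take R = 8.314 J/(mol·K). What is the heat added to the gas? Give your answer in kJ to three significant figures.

Q ≈ 7.09 kJ

Constant volume ⇒ W = 0, so Q = ΔU = nCᵥΔT with Cᵥ = 3R/2 = 12.47 J/(mol·K).
ΔU = (4.06)(12.47)(549 − 409) = 7089 J.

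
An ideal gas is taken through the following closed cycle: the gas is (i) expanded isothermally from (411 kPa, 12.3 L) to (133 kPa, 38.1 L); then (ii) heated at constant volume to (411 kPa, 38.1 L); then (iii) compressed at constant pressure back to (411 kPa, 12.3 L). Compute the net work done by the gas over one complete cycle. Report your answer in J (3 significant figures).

Leg (i): W = PᵢVᵢ ln(V_f/Vᵢ) = (5055) ln(38.1/12.3) = 5716 J.
Leg (ii): W = 0.
Leg (iii): W = PΔV = (411)(12.3 − 38.1) = -10604 J.
W_net = 5716 − 10604 = -4888 J.

W_net ≈ -4890 J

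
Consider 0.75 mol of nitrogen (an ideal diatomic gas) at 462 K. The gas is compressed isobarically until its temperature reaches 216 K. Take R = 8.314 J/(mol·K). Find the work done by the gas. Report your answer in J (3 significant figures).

W ≈ -1530 J

Isobaric: W = P ΔV = nR ΔT.
W = (0.75)(8.314)(216 − 462) = -1534 J.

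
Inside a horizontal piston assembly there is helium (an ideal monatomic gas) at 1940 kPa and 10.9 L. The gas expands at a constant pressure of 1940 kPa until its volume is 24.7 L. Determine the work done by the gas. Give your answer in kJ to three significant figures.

W ≈ 26.8 kJ

Isobaric: W = P ΔV.
W = (1940 kPa)(24.7 − 10.9 L) = (1940)(13.8) = 26772 J.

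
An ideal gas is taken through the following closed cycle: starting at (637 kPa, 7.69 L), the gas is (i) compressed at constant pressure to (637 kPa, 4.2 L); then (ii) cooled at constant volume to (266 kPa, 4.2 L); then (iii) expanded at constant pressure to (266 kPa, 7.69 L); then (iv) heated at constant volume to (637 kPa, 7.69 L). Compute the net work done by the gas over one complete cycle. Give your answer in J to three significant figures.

W_net ≈ -1290 J

Constant-volume legs do no work.
W(i) = (637)(4.2 − 7.69) = -2223 J; W(iii) = (266)(7.69 − 4.2) = 928.3 J.
W_net = -2223 + 928.3 = -1295 J (the counter-clockwise enclosed area).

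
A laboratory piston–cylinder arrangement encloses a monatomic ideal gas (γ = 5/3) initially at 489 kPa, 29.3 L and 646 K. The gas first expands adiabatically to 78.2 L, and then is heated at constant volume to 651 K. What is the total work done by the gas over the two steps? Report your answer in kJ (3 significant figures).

Step 1 (adiabatic): W = (P₁V₁ − P₂V₂)/(γ−1) = (14328 − 7446)/0.667 = 10322 J.
Step 2 (isochoric): W = 0 (constant volume).
W_total = 10322 + 0 = 10322 J.

W_total ≈ 10.3 kJ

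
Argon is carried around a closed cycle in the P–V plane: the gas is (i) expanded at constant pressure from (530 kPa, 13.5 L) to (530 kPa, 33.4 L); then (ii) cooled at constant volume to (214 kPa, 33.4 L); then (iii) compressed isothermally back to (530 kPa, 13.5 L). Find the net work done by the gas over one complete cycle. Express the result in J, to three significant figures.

W_net ≈ 4070 J

Leg (i): W = PΔV = (530)(33.4 − 13.5) = 10547 J.
Leg (ii): W = 0.
Leg (iii): W = PᵢVᵢ ln(V_f/Vᵢ) = (7148) ln(13.5/33.4) = -6475 J.
W_net = 10547 − 6475 = 4072 J.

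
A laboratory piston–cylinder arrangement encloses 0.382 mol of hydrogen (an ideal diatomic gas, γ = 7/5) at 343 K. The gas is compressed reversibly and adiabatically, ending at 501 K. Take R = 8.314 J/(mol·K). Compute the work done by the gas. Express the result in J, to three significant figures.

Adiabatic ⇒ Q = 0, so W_by = −ΔU = nCᵥ(T₁ − T₂).
Cᵥ = 5R/2 = 20.79 J/(mol·K).
W = (0.382)(20.79)(343 − 501) = -1254 J.

W ≈ -1250 J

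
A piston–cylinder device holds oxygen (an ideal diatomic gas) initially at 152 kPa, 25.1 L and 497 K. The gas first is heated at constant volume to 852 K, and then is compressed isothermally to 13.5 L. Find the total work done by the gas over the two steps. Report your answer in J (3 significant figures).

Step 1 (isochoric): W = 0 (constant volume).
After step 1: P = 260.6 kPa (V unchanged).
Step 2 (isothermal): W = P₁V₁ ln(V₂/V₁) = (6540) ln(13.5/25.1) = -4056 J.
W_total = 0 − 4056 = -4056 J.

W_total ≈ -4060 J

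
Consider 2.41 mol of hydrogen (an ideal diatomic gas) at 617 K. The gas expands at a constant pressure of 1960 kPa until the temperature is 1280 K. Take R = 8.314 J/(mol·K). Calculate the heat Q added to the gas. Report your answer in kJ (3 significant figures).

Q ≈ 46.5 kJ

Isobaric: W = nRΔT = (2.41)(8.314)(663) = 13284 J.
ΔU = nCᵥΔT with Cᵥ = 5R/2: ΔU = (2.41)(20.79)(663) = 33211 J.
Q = ΔU + W = 33211 + 13284 = 46495 J.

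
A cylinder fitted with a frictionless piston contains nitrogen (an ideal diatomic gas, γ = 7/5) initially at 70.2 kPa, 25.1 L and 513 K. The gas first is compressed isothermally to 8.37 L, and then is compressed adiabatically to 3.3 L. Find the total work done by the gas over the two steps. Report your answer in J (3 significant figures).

W_total ≈ -3920 J

Step 1 (isothermal): W = P₁V₁ ln(V₂/V₁) = (1762) ln(8.37/25.1) = -1935 J.
After step 1: P = 210.5 kPa, V = 8.37 L, T = 513 K.
Step 2 (adiabatic): W = (P₁V₁ − P₂V₂)/(γ−1) = (1762 − 2557)/0.4 = -1987 J.
W_total = -1935 − 1987 = -3922 J.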